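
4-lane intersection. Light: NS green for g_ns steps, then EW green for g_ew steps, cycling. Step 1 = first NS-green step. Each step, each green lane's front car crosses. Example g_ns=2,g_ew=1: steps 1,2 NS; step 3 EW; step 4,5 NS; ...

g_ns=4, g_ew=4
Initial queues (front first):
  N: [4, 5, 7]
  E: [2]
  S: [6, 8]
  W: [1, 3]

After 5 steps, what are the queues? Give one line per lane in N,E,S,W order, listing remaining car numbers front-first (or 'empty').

Step 1 [NS]: N:car4-GO,E:wait,S:car6-GO,W:wait | queues: N=2 E=1 S=1 W=2
Step 2 [NS]: N:car5-GO,E:wait,S:car8-GO,W:wait | queues: N=1 E=1 S=0 W=2
Step 3 [NS]: N:car7-GO,E:wait,S:empty,W:wait | queues: N=0 E=1 S=0 W=2
Step 4 [NS]: N:empty,E:wait,S:empty,W:wait | queues: N=0 E=1 S=0 W=2
Step 5 [EW]: N:wait,E:car2-GO,S:wait,W:car1-GO | queues: N=0 E=0 S=0 W=1

N: empty
E: empty
S: empty
W: 3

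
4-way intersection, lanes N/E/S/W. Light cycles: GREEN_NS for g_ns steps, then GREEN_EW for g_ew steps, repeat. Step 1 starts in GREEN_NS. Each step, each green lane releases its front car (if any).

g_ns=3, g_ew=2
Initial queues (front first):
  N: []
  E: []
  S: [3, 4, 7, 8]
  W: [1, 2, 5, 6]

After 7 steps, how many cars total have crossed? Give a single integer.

Step 1 [NS]: N:empty,E:wait,S:car3-GO,W:wait | queues: N=0 E=0 S=3 W=4
Step 2 [NS]: N:empty,E:wait,S:car4-GO,W:wait | queues: N=0 E=0 S=2 W=4
Step 3 [NS]: N:empty,E:wait,S:car7-GO,W:wait | queues: N=0 E=0 S=1 W=4
Step 4 [EW]: N:wait,E:empty,S:wait,W:car1-GO | queues: N=0 E=0 S=1 W=3
Step 5 [EW]: N:wait,E:empty,S:wait,W:car2-GO | queues: N=0 E=0 S=1 W=2
Step 6 [NS]: N:empty,E:wait,S:car8-GO,W:wait | queues: N=0 E=0 S=0 W=2
Step 7 [NS]: N:empty,E:wait,S:empty,W:wait | queues: N=0 E=0 S=0 W=2
Cars crossed by step 7: 6

Answer: 6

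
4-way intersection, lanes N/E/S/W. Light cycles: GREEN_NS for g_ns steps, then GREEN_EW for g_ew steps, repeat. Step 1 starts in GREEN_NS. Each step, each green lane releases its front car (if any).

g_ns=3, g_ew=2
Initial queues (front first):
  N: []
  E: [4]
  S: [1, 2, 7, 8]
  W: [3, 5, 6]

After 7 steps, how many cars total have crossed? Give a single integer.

Step 1 [NS]: N:empty,E:wait,S:car1-GO,W:wait | queues: N=0 E=1 S=3 W=3
Step 2 [NS]: N:empty,E:wait,S:car2-GO,W:wait | queues: N=0 E=1 S=2 W=3
Step 3 [NS]: N:empty,E:wait,S:car7-GO,W:wait | queues: N=0 E=1 S=1 W=3
Step 4 [EW]: N:wait,E:car4-GO,S:wait,W:car3-GO | queues: N=0 E=0 S=1 W=2
Step 5 [EW]: N:wait,E:empty,S:wait,W:car5-GO | queues: N=0 E=0 S=1 W=1
Step 6 [NS]: N:empty,E:wait,S:car8-GO,W:wait | queues: N=0 E=0 S=0 W=1
Step 7 [NS]: N:empty,E:wait,S:empty,W:wait | queues: N=0 E=0 S=0 W=1
Cars crossed by step 7: 7

Answer: 7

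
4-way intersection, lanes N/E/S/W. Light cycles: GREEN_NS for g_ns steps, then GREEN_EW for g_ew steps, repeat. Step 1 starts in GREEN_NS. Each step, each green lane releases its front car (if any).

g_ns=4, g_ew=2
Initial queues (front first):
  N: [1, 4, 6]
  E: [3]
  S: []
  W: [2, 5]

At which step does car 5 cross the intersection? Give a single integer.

Step 1 [NS]: N:car1-GO,E:wait,S:empty,W:wait | queues: N=2 E=1 S=0 W=2
Step 2 [NS]: N:car4-GO,E:wait,S:empty,W:wait | queues: N=1 E=1 S=0 W=2
Step 3 [NS]: N:car6-GO,E:wait,S:empty,W:wait | queues: N=0 E=1 S=0 W=2
Step 4 [NS]: N:empty,E:wait,S:empty,W:wait | queues: N=0 E=1 S=0 W=2
Step 5 [EW]: N:wait,E:car3-GO,S:wait,W:car2-GO | queues: N=0 E=0 S=0 W=1
Step 6 [EW]: N:wait,E:empty,S:wait,W:car5-GO | queues: N=0 E=0 S=0 W=0
Car 5 crosses at step 6

6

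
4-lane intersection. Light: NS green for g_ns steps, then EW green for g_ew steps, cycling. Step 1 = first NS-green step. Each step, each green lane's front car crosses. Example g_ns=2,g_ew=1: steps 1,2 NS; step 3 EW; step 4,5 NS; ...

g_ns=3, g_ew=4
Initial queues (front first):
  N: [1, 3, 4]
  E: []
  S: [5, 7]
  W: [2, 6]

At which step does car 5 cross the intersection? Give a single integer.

Step 1 [NS]: N:car1-GO,E:wait,S:car5-GO,W:wait | queues: N=2 E=0 S=1 W=2
Step 2 [NS]: N:car3-GO,E:wait,S:car7-GO,W:wait | queues: N=1 E=0 S=0 W=2
Step 3 [NS]: N:car4-GO,E:wait,S:empty,W:wait | queues: N=0 E=0 S=0 W=2
Step 4 [EW]: N:wait,E:empty,S:wait,W:car2-GO | queues: N=0 E=0 S=0 W=1
Step 5 [EW]: N:wait,E:empty,S:wait,W:car6-GO | queues: N=0 E=0 S=0 W=0
Car 5 crosses at step 1

1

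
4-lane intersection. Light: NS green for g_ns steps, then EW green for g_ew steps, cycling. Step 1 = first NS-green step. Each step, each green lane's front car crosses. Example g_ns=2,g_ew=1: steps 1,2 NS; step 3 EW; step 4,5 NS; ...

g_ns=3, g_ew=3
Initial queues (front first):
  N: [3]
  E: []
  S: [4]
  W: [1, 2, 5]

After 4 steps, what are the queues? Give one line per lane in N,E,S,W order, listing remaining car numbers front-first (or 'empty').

Step 1 [NS]: N:car3-GO,E:wait,S:car4-GO,W:wait | queues: N=0 E=0 S=0 W=3
Step 2 [NS]: N:empty,E:wait,S:empty,W:wait | queues: N=0 E=0 S=0 W=3
Step 3 [NS]: N:empty,E:wait,S:empty,W:wait | queues: N=0 E=0 S=0 W=3
Step 4 [EW]: N:wait,E:empty,S:wait,W:car1-GO | queues: N=0 E=0 S=0 W=2

N: empty
E: empty
S: empty
W: 2 5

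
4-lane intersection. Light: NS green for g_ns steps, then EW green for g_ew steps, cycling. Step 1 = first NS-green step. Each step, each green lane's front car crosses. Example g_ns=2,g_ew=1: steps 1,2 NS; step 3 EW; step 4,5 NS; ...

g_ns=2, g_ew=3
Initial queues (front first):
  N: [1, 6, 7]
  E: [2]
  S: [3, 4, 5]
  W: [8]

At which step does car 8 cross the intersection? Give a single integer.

Step 1 [NS]: N:car1-GO,E:wait,S:car3-GO,W:wait | queues: N=2 E=1 S=2 W=1
Step 2 [NS]: N:car6-GO,E:wait,S:car4-GO,W:wait | queues: N=1 E=1 S=1 W=1
Step 3 [EW]: N:wait,E:car2-GO,S:wait,W:car8-GO | queues: N=1 E=0 S=1 W=0
Step 4 [EW]: N:wait,E:empty,S:wait,W:empty | queues: N=1 E=0 S=1 W=0
Step 5 [EW]: N:wait,E:empty,S:wait,W:empty | queues: N=1 E=0 S=1 W=0
Step 6 [NS]: N:car7-GO,E:wait,S:car5-GO,W:wait | queues: N=0 E=0 S=0 W=0
Car 8 crosses at step 3

3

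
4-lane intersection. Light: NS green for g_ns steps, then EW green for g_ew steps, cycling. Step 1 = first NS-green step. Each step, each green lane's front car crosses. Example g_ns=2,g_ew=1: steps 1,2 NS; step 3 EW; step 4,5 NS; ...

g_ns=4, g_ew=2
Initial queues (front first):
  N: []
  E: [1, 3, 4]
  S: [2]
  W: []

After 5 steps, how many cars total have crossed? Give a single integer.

Step 1 [NS]: N:empty,E:wait,S:car2-GO,W:wait | queues: N=0 E=3 S=0 W=0
Step 2 [NS]: N:empty,E:wait,S:empty,W:wait | queues: N=0 E=3 S=0 W=0
Step 3 [NS]: N:empty,E:wait,S:empty,W:wait | queues: N=0 E=3 S=0 W=0
Step 4 [NS]: N:empty,E:wait,S:empty,W:wait | queues: N=0 E=3 S=0 W=0
Step 5 [EW]: N:wait,E:car1-GO,S:wait,W:empty | queues: N=0 E=2 S=0 W=0
Cars crossed by step 5: 2

Answer: 2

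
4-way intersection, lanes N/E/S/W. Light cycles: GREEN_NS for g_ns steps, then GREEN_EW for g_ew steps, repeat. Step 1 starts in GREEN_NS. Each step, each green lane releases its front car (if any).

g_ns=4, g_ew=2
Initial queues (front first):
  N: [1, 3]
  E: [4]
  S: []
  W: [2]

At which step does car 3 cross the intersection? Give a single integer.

Step 1 [NS]: N:car1-GO,E:wait,S:empty,W:wait | queues: N=1 E=1 S=0 W=1
Step 2 [NS]: N:car3-GO,E:wait,S:empty,W:wait | queues: N=0 E=1 S=0 W=1
Step 3 [NS]: N:empty,E:wait,S:empty,W:wait | queues: N=0 E=1 S=0 W=1
Step 4 [NS]: N:empty,E:wait,S:empty,W:wait | queues: N=0 E=1 S=0 W=1
Step 5 [EW]: N:wait,E:car4-GO,S:wait,W:car2-GO | queues: N=0 E=0 S=0 W=0
Car 3 crosses at step 2

2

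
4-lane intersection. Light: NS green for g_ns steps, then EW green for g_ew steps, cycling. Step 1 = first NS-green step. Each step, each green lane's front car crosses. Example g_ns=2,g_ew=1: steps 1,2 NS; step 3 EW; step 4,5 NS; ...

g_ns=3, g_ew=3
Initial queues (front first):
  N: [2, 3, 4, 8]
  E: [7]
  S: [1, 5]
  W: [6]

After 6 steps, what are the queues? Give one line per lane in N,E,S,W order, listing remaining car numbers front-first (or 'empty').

Step 1 [NS]: N:car2-GO,E:wait,S:car1-GO,W:wait | queues: N=3 E=1 S=1 W=1
Step 2 [NS]: N:car3-GO,E:wait,S:car5-GO,W:wait | queues: N=2 E=1 S=0 W=1
Step 3 [NS]: N:car4-GO,E:wait,S:empty,W:wait | queues: N=1 E=1 S=0 W=1
Step 4 [EW]: N:wait,E:car7-GO,S:wait,W:car6-GO | queues: N=1 E=0 S=0 W=0
Step 5 [EW]: N:wait,E:empty,S:wait,W:empty | queues: N=1 E=0 S=0 W=0
Step 6 [EW]: N:wait,E:empty,S:wait,W:empty | queues: N=1 E=0 S=0 W=0

N: 8
E: empty
S: empty
W: empty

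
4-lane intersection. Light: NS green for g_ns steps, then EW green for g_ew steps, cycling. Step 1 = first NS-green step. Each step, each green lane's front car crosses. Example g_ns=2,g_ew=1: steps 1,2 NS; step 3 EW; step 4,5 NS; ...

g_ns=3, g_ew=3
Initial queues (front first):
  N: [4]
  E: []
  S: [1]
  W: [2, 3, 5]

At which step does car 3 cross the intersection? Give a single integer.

Step 1 [NS]: N:car4-GO,E:wait,S:car1-GO,W:wait | queues: N=0 E=0 S=0 W=3
Step 2 [NS]: N:empty,E:wait,S:empty,W:wait | queues: N=0 E=0 S=0 W=3
Step 3 [NS]: N:empty,E:wait,S:empty,W:wait | queues: N=0 E=0 S=0 W=3
Step 4 [EW]: N:wait,E:empty,S:wait,W:car2-GO | queues: N=0 E=0 S=0 W=2
Step 5 [EW]: N:wait,E:empty,S:wait,W:car3-GO | queues: N=0 E=0 S=0 W=1
Step 6 [EW]: N:wait,E:empty,S:wait,W:car5-GO | queues: N=0 E=0 S=0 W=0
Car 3 crosses at step 5

5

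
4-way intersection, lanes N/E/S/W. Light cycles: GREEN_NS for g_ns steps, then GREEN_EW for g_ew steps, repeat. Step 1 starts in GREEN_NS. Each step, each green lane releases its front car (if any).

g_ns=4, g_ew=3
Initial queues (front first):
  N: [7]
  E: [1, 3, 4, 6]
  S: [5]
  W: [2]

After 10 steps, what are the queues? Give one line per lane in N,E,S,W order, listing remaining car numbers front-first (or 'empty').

Step 1 [NS]: N:car7-GO,E:wait,S:car5-GO,W:wait | queues: N=0 E=4 S=0 W=1
Step 2 [NS]: N:empty,E:wait,S:empty,W:wait | queues: N=0 E=4 S=0 W=1
Step 3 [NS]: N:empty,E:wait,S:empty,W:wait | queues: N=0 E=4 S=0 W=1
Step 4 [NS]: N:empty,E:wait,S:empty,W:wait | queues: N=0 E=4 S=0 W=1
Step 5 [EW]: N:wait,E:car1-GO,S:wait,W:car2-GO | queues: N=0 E=3 S=0 W=0
Step 6 [EW]: N:wait,E:car3-GO,S:wait,W:empty | queues: N=0 E=2 S=0 W=0
Step 7 [EW]: N:wait,E:car4-GO,S:wait,W:empty | queues: N=0 E=1 S=0 W=0
Step 8 [NS]: N:empty,E:wait,S:empty,W:wait | queues: N=0 E=1 S=0 W=0
Step 9 [NS]: N:empty,E:wait,S:empty,W:wait | queues: N=0 E=1 S=0 W=0
Step 10 [NS]: N:empty,E:wait,S:empty,W:wait | queues: N=0 E=1 S=0 W=0

N: empty
E: 6
S: empty
W: empty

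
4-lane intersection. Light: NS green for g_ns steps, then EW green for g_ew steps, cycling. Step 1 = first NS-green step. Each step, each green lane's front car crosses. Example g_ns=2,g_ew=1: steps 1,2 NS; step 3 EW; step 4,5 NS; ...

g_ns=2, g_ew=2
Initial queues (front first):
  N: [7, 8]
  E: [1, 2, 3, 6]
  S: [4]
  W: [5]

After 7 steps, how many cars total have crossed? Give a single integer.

Step 1 [NS]: N:car7-GO,E:wait,S:car4-GO,W:wait | queues: N=1 E=4 S=0 W=1
Step 2 [NS]: N:car8-GO,E:wait,S:empty,W:wait | queues: N=0 E=4 S=0 W=1
Step 3 [EW]: N:wait,E:car1-GO,S:wait,W:car5-GO | queues: N=0 E=3 S=0 W=0
Step 4 [EW]: N:wait,E:car2-GO,S:wait,W:empty | queues: N=0 E=2 S=0 W=0
Step 5 [NS]: N:empty,E:wait,S:empty,W:wait | queues: N=0 E=2 S=0 W=0
Step 6 [NS]: N:empty,E:wait,S:empty,W:wait | queues: N=0 E=2 S=0 W=0
Step 7 [EW]: N:wait,E:car3-GO,S:wait,W:empty | queues: N=0 E=1 S=0 W=0
Cars crossed by step 7: 7

Answer: 7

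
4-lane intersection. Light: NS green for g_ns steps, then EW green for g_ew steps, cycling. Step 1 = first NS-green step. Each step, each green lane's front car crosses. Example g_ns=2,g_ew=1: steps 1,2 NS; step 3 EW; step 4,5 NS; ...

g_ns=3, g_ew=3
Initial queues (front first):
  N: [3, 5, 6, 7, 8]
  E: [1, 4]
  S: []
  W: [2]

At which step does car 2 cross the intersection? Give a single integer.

Step 1 [NS]: N:car3-GO,E:wait,S:empty,W:wait | queues: N=4 E=2 S=0 W=1
Step 2 [NS]: N:car5-GO,E:wait,S:empty,W:wait | queues: N=3 E=2 S=0 W=1
Step 3 [NS]: N:car6-GO,E:wait,S:empty,W:wait | queues: N=2 E=2 S=0 W=1
Step 4 [EW]: N:wait,E:car1-GO,S:wait,W:car2-GO | queues: N=2 E=1 S=0 W=0
Step 5 [EW]: N:wait,E:car4-GO,S:wait,W:empty | queues: N=2 E=0 S=0 W=0
Step 6 [EW]: N:wait,E:empty,S:wait,W:empty | queues: N=2 E=0 S=0 W=0
Step 7 [NS]: N:car7-GO,E:wait,S:empty,W:wait | queues: N=1 E=0 S=0 W=0
Step 8 [NS]: N:car8-GO,E:wait,S:empty,W:wait | queues: N=0 E=0 S=0 W=0
Car 2 crosses at step 4

4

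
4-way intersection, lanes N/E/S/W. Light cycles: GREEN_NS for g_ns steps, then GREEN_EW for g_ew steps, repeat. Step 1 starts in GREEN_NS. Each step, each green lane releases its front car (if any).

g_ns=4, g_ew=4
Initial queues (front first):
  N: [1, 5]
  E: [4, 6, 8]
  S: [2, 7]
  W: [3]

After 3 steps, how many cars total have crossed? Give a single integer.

Step 1 [NS]: N:car1-GO,E:wait,S:car2-GO,W:wait | queues: N=1 E=3 S=1 W=1
Step 2 [NS]: N:car5-GO,E:wait,S:car7-GO,W:wait | queues: N=0 E=3 S=0 W=1
Step 3 [NS]: N:empty,E:wait,S:empty,W:wait | queues: N=0 E=3 S=0 W=1
Cars crossed by step 3: 4

Answer: 4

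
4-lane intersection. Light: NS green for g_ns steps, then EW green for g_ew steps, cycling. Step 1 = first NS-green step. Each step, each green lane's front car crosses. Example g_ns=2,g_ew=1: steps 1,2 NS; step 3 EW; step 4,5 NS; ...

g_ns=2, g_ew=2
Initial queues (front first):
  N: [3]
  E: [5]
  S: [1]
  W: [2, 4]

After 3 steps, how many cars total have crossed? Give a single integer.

Step 1 [NS]: N:car3-GO,E:wait,S:car1-GO,W:wait | queues: N=0 E=1 S=0 W=2
Step 2 [NS]: N:empty,E:wait,S:empty,W:wait | queues: N=0 E=1 S=0 W=2
Step 3 [EW]: N:wait,E:car5-GO,S:wait,W:car2-GO | queues: N=0 E=0 S=0 W=1
Cars crossed by step 3: 4

Answer: 4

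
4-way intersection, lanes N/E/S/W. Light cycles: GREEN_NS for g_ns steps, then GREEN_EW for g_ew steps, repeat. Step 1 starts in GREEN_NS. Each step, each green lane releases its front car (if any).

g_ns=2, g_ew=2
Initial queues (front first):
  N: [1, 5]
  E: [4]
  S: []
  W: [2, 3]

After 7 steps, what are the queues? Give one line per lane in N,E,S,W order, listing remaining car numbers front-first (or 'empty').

Step 1 [NS]: N:car1-GO,E:wait,S:empty,W:wait | queues: N=1 E=1 S=0 W=2
Step 2 [NS]: N:car5-GO,E:wait,S:empty,W:wait | queues: N=0 E=1 S=0 W=2
Step 3 [EW]: N:wait,E:car4-GO,S:wait,W:car2-GO | queues: N=0 E=0 S=0 W=1
Step 4 [EW]: N:wait,E:empty,S:wait,W:car3-GO | queues: N=0 E=0 S=0 W=0

N: empty
E: empty
S: empty
W: empty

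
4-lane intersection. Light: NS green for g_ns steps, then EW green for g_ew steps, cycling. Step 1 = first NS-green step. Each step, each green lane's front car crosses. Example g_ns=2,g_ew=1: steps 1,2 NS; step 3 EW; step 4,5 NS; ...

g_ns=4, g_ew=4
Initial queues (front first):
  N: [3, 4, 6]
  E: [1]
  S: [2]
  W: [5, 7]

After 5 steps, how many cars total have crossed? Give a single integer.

Step 1 [NS]: N:car3-GO,E:wait,S:car2-GO,W:wait | queues: N=2 E=1 S=0 W=2
Step 2 [NS]: N:car4-GO,E:wait,S:empty,W:wait | queues: N=1 E=1 S=0 W=2
Step 3 [NS]: N:car6-GO,E:wait,S:empty,W:wait | queues: N=0 E=1 S=0 W=2
Step 4 [NS]: N:empty,E:wait,S:empty,W:wait | queues: N=0 E=1 S=0 W=2
Step 5 [EW]: N:wait,E:car1-GO,S:wait,W:car5-GO | queues: N=0 E=0 S=0 W=1
Cars crossed by step 5: 6

Answer: 6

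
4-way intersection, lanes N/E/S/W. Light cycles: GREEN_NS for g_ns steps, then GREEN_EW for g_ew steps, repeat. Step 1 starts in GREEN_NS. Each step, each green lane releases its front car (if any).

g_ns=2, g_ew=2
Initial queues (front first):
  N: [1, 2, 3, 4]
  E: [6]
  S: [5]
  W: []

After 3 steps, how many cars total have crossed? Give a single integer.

Answer: 4

Derivation:
Step 1 [NS]: N:car1-GO,E:wait,S:car5-GO,W:wait | queues: N=3 E=1 S=0 W=0
Step 2 [NS]: N:car2-GO,E:wait,S:empty,W:wait | queues: N=2 E=1 S=0 W=0
Step 3 [EW]: N:wait,E:car6-GO,S:wait,W:empty | queues: N=2 E=0 S=0 W=0
Cars crossed by step 3: 4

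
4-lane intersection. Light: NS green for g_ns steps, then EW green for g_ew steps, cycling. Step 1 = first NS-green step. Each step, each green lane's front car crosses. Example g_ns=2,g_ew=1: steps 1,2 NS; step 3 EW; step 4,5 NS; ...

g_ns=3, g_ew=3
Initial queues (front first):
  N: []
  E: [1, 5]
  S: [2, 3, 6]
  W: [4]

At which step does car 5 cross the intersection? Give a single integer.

Step 1 [NS]: N:empty,E:wait,S:car2-GO,W:wait | queues: N=0 E=2 S=2 W=1
Step 2 [NS]: N:empty,E:wait,S:car3-GO,W:wait | queues: N=0 E=2 S=1 W=1
Step 3 [NS]: N:empty,E:wait,S:car6-GO,W:wait | queues: N=0 E=2 S=0 W=1
Step 4 [EW]: N:wait,E:car1-GO,S:wait,W:car4-GO | queues: N=0 E=1 S=0 W=0
Step 5 [EW]: N:wait,E:car5-GO,S:wait,W:empty | queues: N=0 E=0 S=0 W=0
Car 5 crosses at step 5

5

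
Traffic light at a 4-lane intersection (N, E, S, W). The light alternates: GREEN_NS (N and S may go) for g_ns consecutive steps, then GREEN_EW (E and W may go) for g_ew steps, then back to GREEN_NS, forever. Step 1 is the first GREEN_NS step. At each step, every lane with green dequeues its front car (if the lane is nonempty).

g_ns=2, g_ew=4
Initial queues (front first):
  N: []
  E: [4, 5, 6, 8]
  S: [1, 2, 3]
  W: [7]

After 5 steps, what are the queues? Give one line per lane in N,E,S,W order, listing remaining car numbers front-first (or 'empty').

Step 1 [NS]: N:empty,E:wait,S:car1-GO,W:wait | queues: N=0 E=4 S=2 W=1
Step 2 [NS]: N:empty,E:wait,S:car2-GO,W:wait | queues: N=0 E=4 S=1 W=1
Step 3 [EW]: N:wait,E:car4-GO,S:wait,W:car7-GO | queues: N=0 E=3 S=1 W=0
Step 4 [EW]: N:wait,E:car5-GO,S:wait,W:empty | queues: N=0 E=2 S=1 W=0
Step 5 [EW]: N:wait,E:car6-GO,S:wait,W:empty | queues: N=0 E=1 S=1 W=0

N: empty
E: 8
S: 3
W: empty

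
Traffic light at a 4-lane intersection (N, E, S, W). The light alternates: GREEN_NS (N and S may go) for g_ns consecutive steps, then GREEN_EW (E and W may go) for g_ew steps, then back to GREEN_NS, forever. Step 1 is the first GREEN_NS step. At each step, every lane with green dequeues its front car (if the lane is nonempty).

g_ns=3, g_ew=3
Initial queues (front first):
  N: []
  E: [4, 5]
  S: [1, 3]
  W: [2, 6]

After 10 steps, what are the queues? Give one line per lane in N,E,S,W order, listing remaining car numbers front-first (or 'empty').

Step 1 [NS]: N:empty,E:wait,S:car1-GO,W:wait | queues: N=0 E=2 S=1 W=2
Step 2 [NS]: N:empty,E:wait,S:car3-GO,W:wait | queues: N=0 E=2 S=0 W=2
Step 3 [NS]: N:empty,E:wait,S:empty,W:wait | queues: N=0 E=2 S=0 W=2
Step 4 [EW]: N:wait,E:car4-GO,S:wait,W:car2-GO | queues: N=0 E=1 S=0 W=1
Step 5 [EW]: N:wait,E:car5-GO,S:wait,W:car6-GO | queues: N=0 E=0 S=0 W=0

N: empty
E: empty
S: empty
W: empty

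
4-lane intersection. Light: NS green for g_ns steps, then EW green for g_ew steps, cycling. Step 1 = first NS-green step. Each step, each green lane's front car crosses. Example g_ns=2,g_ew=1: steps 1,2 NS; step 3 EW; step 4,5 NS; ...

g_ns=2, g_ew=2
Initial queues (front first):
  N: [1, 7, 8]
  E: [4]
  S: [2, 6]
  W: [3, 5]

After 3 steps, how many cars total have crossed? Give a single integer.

Answer: 6

Derivation:
Step 1 [NS]: N:car1-GO,E:wait,S:car2-GO,W:wait | queues: N=2 E=1 S=1 W=2
Step 2 [NS]: N:car7-GO,E:wait,S:car6-GO,W:wait | queues: N=1 E=1 S=0 W=2
Step 3 [EW]: N:wait,E:car4-GO,S:wait,W:car3-GO | queues: N=1 E=0 S=0 W=1
Cars crossed by step 3: 6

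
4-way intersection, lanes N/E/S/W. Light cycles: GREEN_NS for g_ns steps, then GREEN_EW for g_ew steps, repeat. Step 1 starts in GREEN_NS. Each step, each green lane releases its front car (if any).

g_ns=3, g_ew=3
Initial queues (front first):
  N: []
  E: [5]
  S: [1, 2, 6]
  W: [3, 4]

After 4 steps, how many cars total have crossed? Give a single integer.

Step 1 [NS]: N:empty,E:wait,S:car1-GO,W:wait | queues: N=0 E=1 S=2 W=2
Step 2 [NS]: N:empty,E:wait,S:car2-GO,W:wait | queues: N=0 E=1 S=1 W=2
Step 3 [NS]: N:empty,E:wait,S:car6-GO,W:wait | queues: N=0 E=1 S=0 W=2
Step 4 [EW]: N:wait,E:car5-GO,S:wait,W:car3-GO | queues: N=0 E=0 S=0 W=1
Cars crossed by step 4: 5

Answer: 5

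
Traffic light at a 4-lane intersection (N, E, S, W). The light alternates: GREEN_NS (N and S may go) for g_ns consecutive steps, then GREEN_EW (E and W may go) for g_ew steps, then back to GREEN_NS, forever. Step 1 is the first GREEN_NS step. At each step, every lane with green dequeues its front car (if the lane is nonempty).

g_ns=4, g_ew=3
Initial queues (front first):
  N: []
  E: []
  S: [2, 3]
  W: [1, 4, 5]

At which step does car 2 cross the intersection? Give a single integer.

Step 1 [NS]: N:empty,E:wait,S:car2-GO,W:wait | queues: N=0 E=0 S=1 W=3
Step 2 [NS]: N:empty,E:wait,S:car3-GO,W:wait | queues: N=0 E=0 S=0 W=3
Step 3 [NS]: N:empty,E:wait,S:empty,W:wait | queues: N=0 E=0 S=0 W=3
Step 4 [NS]: N:empty,E:wait,S:empty,W:wait | queues: N=0 E=0 S=0 W=3
Step 5 [EW]: N:wait,E:empty,S:wait,W:car1-GO | queues: N=0 E=0 S=0 W=2
Step 6 [EW]: N:wait,E:empty,S:wait,W:car4-GO | queues: N=0 E=0 S=0 W=1
Step 7 [EW]: N:wait,E:empty,S:wait,W:car5-GO | queues: N=0 E=0 S=0 W=0
Car 2 crosses at step 1

1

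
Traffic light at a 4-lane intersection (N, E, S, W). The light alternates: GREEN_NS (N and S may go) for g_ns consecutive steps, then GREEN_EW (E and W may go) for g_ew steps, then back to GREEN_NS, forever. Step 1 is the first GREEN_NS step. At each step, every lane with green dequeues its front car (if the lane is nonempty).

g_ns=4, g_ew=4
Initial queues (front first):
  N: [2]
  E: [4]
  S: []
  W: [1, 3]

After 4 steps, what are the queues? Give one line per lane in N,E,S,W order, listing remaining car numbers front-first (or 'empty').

Step 1 [NS]: N:car2-GO,E:wait,S:empty,W:wait | queues: N=0 E=1 S=0 W=2
Step 2 [NS]: N:empty,E:wait,S:empty,W:wait | queues: N=0 E=1 S=0 W=2
Step 3 [NS]: N:empty,E:wait,S:empty,W:wait | queues: N=0 E=1 S=0 W=2
Step 4 [NS]: N:empty,E:wait,S:empty,W:wait | queues: N=0 E=1 S=0 W=2

N: empty
E: 4
S: empty
W: 1 3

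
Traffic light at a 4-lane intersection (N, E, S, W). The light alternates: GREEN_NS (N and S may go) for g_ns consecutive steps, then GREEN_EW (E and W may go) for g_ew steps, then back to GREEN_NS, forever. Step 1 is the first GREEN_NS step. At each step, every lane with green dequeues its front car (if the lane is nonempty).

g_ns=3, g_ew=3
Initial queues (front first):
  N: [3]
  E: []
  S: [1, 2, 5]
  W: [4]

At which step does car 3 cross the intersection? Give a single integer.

Step 1 [NS]: N:car3-GO,E:wait,S:car1-GO,W:wait | queues: N=0 E=0 S=2 W=1
Step 2 [NS]: N:empty,E:wait,S:car2-GO,W:wait | queues: N=0 E=0 S=1 W=1
Step 3 [NS]: N:empty,E:wait,S:car5-GO,W:wait | queues: N=0 E=0 S=0 W=1
Step 4 [EW]: N:wait,E:empty,S:wait,W:car4-GO | queues: N=0 E=0 S=0 W=0
Car 3 crosses at step 1

1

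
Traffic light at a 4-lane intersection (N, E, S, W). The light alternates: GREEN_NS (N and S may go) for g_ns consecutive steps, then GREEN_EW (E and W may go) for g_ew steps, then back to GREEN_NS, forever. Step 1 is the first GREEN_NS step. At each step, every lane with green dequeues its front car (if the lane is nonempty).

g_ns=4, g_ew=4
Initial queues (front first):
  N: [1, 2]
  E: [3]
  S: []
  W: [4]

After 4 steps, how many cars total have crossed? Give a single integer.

Answer: 2

Derivation:
Step 1 [NS]: N:car1-GO,E:wait,S:empty,W:wait | queues: N=1 E=1 S=0 W=1
Step 2 [NS]: N:car2-GO,E:wait,S:empty,W:wait | queues: N=0 E=1 S=0 W=1
Step 3 [NS]: N:empty,E:wait,S:empty,W:wait | queues: N=0 E=1 S=0 W=1
Step 4 [NS]: N:empty,E:wait,S:empty,W:wait | queues: N=0 E=1 S=0 W=1
Cars crossed by step 4: 2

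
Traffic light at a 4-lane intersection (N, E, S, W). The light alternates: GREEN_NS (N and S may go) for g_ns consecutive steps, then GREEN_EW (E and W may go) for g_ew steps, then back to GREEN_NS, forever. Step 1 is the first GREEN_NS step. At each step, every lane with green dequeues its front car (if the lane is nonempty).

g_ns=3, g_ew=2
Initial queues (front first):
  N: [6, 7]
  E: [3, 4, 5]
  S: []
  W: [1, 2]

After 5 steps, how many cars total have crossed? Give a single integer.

Answer: 6

Derivation:
Step 1 [NS]: N:car6-GO,E:wait,S:empty,W:wait | queues: N=1 E=3 S=0 W=2
Step 2 [NS]: N:car7-GO,E:wait,S:empty,W:wait | queues: N=0 E=3 S=0 W=2
Step 3 [NS]: N:empty,E:wait,S:empty,W:wait | queues: N=0 E=3 S=0 W=2
Step 4 [EW]: N:wait,E:car3-GO,S:wait,W:car1-GO | queues: N=0 E=2 S=0 W=1
Step 5 [EW]: N:wait,E:car4-GO,S:wait,W:car2-GO | queues: N=0 E=1 S=0 W=0
Cars crossed by step 5: 6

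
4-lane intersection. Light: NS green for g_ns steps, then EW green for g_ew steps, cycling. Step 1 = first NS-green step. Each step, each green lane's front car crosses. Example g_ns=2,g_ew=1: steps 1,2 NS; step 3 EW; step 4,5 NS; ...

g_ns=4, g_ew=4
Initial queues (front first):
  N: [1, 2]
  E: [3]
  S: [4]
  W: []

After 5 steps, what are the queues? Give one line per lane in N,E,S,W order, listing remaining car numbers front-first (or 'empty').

Step 1 [NS]: N:car1-GO,E:wait,S:car4-GO,W:wait | queues: N=1 E=1 S=0 W=0
Step 2 [NS]: N:car2-GO,E:wait,S:empty,W:wait | queues: N=0 E=1 S=0 W=0
Step 3 [NS]: N:empty,E:wait,S:empty,W:wait | queues: N=0 E=1 S=0 W=0
Step 4 [NS]: N:empty,E:wait,S:empty,W:wait | queues: N=0 E=1 S=0 W=0
Step 5 [EW]: N:wait,E:car3-GO,S:wait,W:empty | queues: N=0 E=0 S=0 W=0

N: empty
E: empty
S: empty
W: empty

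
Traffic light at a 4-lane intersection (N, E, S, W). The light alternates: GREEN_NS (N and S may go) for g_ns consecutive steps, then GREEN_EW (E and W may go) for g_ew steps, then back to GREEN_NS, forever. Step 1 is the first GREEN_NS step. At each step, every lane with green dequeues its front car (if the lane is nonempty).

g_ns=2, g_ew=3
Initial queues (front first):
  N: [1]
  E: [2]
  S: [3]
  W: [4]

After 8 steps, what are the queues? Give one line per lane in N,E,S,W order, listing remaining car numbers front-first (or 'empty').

Step 1 [NS]: N:car1-GO,E:wait,S:car3-GO,W:wait | queues: N=0 E=1 S=0 W=1
Step 2 [NS]: N:empty,E:wait,S:empty,W:wait | queues: N=0 E=1 S=0 W=1
Step 3 [EW]: N:wait,E:car2-GO,S:wait,W:car4-GO | queues: N=0 E=0 S=0 W=0

N: empty
E: empty
S: empty
W: empty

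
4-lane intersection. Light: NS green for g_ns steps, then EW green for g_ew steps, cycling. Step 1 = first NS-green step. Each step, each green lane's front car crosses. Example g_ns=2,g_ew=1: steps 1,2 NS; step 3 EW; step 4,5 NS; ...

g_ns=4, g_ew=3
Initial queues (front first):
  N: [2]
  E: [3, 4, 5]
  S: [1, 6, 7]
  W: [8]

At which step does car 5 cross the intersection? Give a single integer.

Step 1 [NS]: N:car2-GO,E:wait,S:car1-GO,W:wait | queues: N=0 E=3 S=2 W=1
Step 2 [NS]: N:empty,E:wait,S:car6-GO,W:wait | queues: N=0 E=3 S=1 W=1
Step 3 [NS]: N:empty,E:wait,S:car7-GO,W:wait | queues: N=0 E=3 S=0 W=1
Step 4 [NS]: N:empty,E:wait,S:empty,W:wait | queues: N=0 E=3 S=0 W=1
Step 5 [EW]: N:wait,E:car3-GO,S:wait,W:car8-GO | queues: N=0 E=2 S=0 W=0
Step 6 [EW]: N:wait,E:car4-GO,S:wait,W:empty | queues: N=0 E=1 S=0 W=0
Step 7 [EW]: N:wait,E:car5-GO,S:wait,W:empty | queues: N=0 E=0 S=0 W=0
Car 5 crosses at step 7

7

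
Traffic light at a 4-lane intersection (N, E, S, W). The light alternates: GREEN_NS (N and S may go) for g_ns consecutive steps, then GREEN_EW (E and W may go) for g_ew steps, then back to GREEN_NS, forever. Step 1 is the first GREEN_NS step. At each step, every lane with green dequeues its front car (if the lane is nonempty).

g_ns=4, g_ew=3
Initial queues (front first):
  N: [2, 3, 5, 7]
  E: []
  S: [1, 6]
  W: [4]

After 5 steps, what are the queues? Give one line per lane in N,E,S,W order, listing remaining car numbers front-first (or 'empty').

Step 1 [NS]: N:car2-GO,E:wait,S:car1-GO,W:wait | queues: N=3 E=0 S=1 W=1
Step 2 [NS]: N:car3-GO,E:wait,S:car6-GO,W:wait | queues: N=2 E=0 S=0 W=1
Step 3 [NS]: N:car5-GO,E:wait,S:empty,W:wait | queues: N=1 E=0 S=0 W=1
Step 4 [NS]: N:car7-GO,E:wait,S:empty,W:wait | queues: N=0 E=0 S=0 W=1
Step 5 [EW]: N:wait,E:empty,S:wait,W:car4-GO | queues: N=0 E=0 S=0 W=0

N: empty
E: empty
S: empty
W: empty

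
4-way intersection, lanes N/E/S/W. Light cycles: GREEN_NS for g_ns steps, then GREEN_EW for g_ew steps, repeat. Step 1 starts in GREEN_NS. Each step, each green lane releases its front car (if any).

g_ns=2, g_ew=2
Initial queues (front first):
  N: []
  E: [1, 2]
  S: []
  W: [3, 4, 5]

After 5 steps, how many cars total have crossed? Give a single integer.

Answer: 4

Derivation:
Step 1 [NS]: N:empty,E:wait,S:empty,W:wait | queues: N=0 E=2 S=0 W=3
Step 2 [NS]: N:empty,E:wait,S:empty,W:wait | queues: N=0 E=2 S=0 W=3
Step 3 [EW]: N:wait,E:car1-GO,S:wait,W:car3-GO | queues: N=0 E=1 S=0 W=2
Step 4 [EW]: N:wait,E:car2-GO,S:wait,W:car4-GO | queues: N=0 E=0 S=0 W=1
Step 5 [NS]: N:empty,E:wait,S:empty,W:wait | queues: N=0 E=0 S=0 W=1
Cars crossed by step 5: 4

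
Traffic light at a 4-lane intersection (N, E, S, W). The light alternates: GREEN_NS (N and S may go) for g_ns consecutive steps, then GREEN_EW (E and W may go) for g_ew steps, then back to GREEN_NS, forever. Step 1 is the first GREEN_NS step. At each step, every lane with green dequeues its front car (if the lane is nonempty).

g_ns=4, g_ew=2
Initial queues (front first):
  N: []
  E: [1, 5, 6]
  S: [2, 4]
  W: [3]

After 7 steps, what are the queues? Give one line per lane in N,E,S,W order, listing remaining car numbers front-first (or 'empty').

Step 1 [NS]: N:empty,E:wait,S:car2-GO,W:wait | queues: N=0 E=3 S=1 W=1
Step 2 [NS]: N:empty,E:wait,S:car4-GO,W:wait | queues: N=0 E=3 S=0 W=1
Step 3 [NS]: N:empty,E:wait,S:empty,W:wait | queues: N=0 E=3 S=0 W=1
Step 4 [NS]: N:empty,E:wait,S:empty,W:wait | queues: N=0 E=3 S=0 W=1
Step 5 [EW]: N:wait,E:car1-GO,S:wait,W:car3-GO | queues: N=0 E=2 S=0 W=0
Step 6 [EW]: N:wait,E:car5-GO,S:wait,W:empty | queues: N=0 E=1 S=0 W=0
Step 7 [NS]: N:empty,E:wait,S:empty,W:wait | queues: N=0 E=1 S=0 W=0

N: empty
E: 6
S: empty
W: empty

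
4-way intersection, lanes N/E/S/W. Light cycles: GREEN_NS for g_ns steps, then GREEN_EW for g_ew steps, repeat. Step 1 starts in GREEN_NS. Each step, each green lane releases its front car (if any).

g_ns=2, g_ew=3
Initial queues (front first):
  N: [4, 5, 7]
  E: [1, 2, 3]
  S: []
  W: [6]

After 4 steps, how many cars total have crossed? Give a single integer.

Answer: 5

Derivation:
Step 1 [NS]: N:car4-GO,E:wait,S:empty,W:wait | queues: N=2 E=3 S=0 W=1
Step 2 [NS]: N:car5-GO,E:wait,S:empty,W:wait | queues: N=1 E=3 S=0 W=1
Step 3 [EW]: N:wait,E:car1-GO,S:wait,W:car6-GO | queues: N=1 E=2 S=0 W=0
Step 4 [EW]: N:wait,E:car2-GO,S:wait,W:empty | queues: N=1 E=1 S=0 W=0
Cars crossed by step 4: 5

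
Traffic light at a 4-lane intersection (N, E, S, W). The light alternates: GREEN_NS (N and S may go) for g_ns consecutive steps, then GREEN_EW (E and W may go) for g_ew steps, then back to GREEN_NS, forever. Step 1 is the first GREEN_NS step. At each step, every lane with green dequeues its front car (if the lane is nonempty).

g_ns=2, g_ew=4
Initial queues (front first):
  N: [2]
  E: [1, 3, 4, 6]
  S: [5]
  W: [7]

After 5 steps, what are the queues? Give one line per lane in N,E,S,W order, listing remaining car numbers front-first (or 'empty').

Step 1 [NS]: N:car2-GO,E:wait,S:car5-GO,W:wait | queues: N=0 E=4 S=0 W=1
Step 2 [NS]: N:empty,E:wait,S:empty,W:wait | queues: N=0 E=4 S=0 W=1
Step 3 [EW]: N:wait,E:car1-GO,S:wait,W:car7-GO | queues: N=0 E=3 S=0 W=0
Step 4 [EW]: N:wait,E:car3-GO,S:wait,W:empty | queues: N=0 E=2 S=0 W=0
Step 5 [EW]: N:wait,E:car4-GO,S:wait,W:empty | queues: N=0 E=1 S=0 W=0

N: empty
E: 6
S: empty
W: empty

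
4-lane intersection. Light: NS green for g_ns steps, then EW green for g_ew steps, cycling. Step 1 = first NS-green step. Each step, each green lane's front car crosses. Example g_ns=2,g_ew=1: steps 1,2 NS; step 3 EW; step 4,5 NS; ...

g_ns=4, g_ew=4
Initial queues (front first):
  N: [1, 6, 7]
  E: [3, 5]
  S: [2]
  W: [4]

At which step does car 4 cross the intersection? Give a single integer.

Step 1 [NS]: N:car1-GO,E:wait,S:car2-GO,W:wait | queues: N=2 E=2 S=0 W=1
Step 2 [NS]: N:car6-GO,E:wait,S:empty,W:wait | queues: N=1 E=2 S=0 W=1
Step 3 [NS]: N:car7-GO,E:wait,S:empty,W:wait | queues: N=0 E=2 S=0 W=1
Step 4 [NS]: N:empty,E:wait,S:empty,W:wait | queues: N=0 E=2 S=0 W=1
Step 5 [EW]: N:wait,E:car3-GO,S:wait,W:car4-GO | queues: N=0 E=1 S=0 W=0
Step 6 [EW]: N:wait,E:car5-GO,S:wait,W:empty | queues: N=0 E=0 S=0 W=0
Car 4 crosses at step 5

5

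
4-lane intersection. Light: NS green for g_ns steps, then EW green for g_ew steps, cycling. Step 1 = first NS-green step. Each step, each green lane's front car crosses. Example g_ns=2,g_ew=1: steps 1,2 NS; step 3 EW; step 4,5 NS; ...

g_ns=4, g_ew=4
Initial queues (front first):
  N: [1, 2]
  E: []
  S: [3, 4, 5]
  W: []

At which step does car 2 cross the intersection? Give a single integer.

Step 1 [NS]: N:car1-GO,E:wait,S:car3-GO,W:wait | queues: N=1 E=0 S=2 W=0
Step 2 [NS]: N:car2-GO,E:wait,S:car4-GO,W:wait | queues: N=0 E=0 S=1 W=0
Step 3 [NS]: N:empty,E:wait,S:car5-GO,W:wait | queues: N=0 E=0 S=0 W=0
Car 2 crosses at step 2

2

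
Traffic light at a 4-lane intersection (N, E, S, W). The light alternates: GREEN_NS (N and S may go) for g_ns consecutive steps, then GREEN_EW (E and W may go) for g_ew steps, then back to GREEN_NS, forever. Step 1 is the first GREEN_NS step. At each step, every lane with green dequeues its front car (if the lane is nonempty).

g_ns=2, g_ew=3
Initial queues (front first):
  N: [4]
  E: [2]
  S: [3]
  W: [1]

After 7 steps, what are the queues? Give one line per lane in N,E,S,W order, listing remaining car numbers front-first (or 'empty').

Step 1 [NS]: N:car4-GO,E:wait,S:car3-GO,W:wait | queues: N=0 E=1 S=0 W=1
Step 2 [NS]: N:empty,E:wait,S:empty,W:wait | queues: N=0 E=1 S=0 W=1
Step 3 [EW]: N:wait,E:car2-GO,S:wait,W:car1-GO | queues: N=0 E=0 S=0 W=0

N: empty
E: empty
S: empty
W: empty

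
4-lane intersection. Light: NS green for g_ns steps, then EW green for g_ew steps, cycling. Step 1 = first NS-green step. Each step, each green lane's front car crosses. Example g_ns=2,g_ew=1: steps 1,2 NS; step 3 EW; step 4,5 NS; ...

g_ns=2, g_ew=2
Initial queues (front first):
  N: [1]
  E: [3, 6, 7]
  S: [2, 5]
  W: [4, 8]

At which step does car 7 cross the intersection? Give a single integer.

Step 1 [NS]: N:car1-GO,E:wait,S:car2-GO,W:wait | queues: N=0 E=3 S=1 W=2
Step 2 [NS]: N:empty,E:wait,S:car5-GO,W:wait | queues: N=0 E=3 S=0 W=2
Step 3 [EW]: N:wait,E:car3-GO,S:wait,W:car4-GO | queues: N=0 E=2 S=0 W=1
Step 4 [EW]: N:wait,E:car6-GO,S:wait,W:car8-GO | queues: N=0 E=1 S=0 W=0
Step 5 [NS]: N:empty,E:wait,S:empty,W:wait | queues: N=0 E=1 S=0 W=0
Step 6 [NS]: N:empty,E:wait,S:empty,W:wait | queues: N=0 E=1 S=0 W=0
Step 7 [EW]: N:wait,E:car7-GO,S:wait,W:empty | queues: N=0 E=0 S=0 W=0
Car 7 crosses at step 7

7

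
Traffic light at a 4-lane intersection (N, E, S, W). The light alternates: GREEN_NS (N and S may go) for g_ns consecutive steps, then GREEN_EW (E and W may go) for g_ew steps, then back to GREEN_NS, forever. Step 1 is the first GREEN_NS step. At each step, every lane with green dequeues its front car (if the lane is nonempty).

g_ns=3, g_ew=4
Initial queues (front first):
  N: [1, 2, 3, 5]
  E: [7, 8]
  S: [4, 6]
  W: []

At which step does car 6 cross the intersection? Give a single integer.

Step 1 [NS]: N:car1-GO,E:wait,S:car4-GO,W:wait | queues: N=3 E=2 S=1 W=0
Step 2 [NS]: N:car2-GO,E:wait,S:car6-GO,W:wait | queues: N=2 E=2 S=0 W=0
Step 3 [NS]: N:car3-GO,E:wait,S:empty,W:wait | queues: N=1 E=2 S=0 W=0
Step 4 [EW]: N:wait,E:car7-GO,S:wait,W:empty | queues: N=1 E=1 S=0 W=0
Step 5 [EW]: N:wait,E:car8-GO,S:wait,W:empty | queues: N=1 E=0 S=0 W=0
Step 6 [EW]: N:wait,E:empty,S:wait,W:empty | queues: N=1 E=0 S=0 W=0
Step 7 [EW]: N:wait,E:empty,S:wait,W:empty | queues: N=1 E=0 S=0 W=0
Step 8 [NS]: N:car5-GO,E:wait,S:empty,W:wait | queues: N=0 E=0 S=0 W=0
Car 6 crosses at step 2

2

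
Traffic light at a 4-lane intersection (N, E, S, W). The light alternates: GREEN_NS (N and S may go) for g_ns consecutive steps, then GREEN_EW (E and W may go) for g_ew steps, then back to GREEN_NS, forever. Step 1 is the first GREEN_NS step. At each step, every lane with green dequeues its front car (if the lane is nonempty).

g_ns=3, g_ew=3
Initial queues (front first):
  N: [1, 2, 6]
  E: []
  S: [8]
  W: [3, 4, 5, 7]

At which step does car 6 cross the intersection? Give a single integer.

Step 1 [NS]: N:car1-GO,E:wait,S:car8-GO,W:wait | queues: N=2 E=0 S=0 W=4
Step 2 [NS]: N:car2-GO,E:wait,S:empty,W:wait | queues: N=1 E=0 S=0 W=4
Step 3 [NS]: N:car6-GO,E:wait,S:empty,W:wait | queues: N=0 E=0 S=0 W=4
Step 4 [EW]: N:wait,E:empty,S:wait,W:car3-GO | queues: N=0 E=0 S=0 W=3
Step 5 [EW]: N:wait,E:empty,S:wait,W:car4-GO | queues: N=0 E=0 S=0 W=2
Step 6 [EW]: N:wait,E:empty,S:wait,W:car5-GO | queues: N=0 E=0 S=0 W=1
Step 7 [NS]: N:empty,E:wait,S:empty,W:wait | queues: N=0 E=0 S=0 W=1
Step 8 [NS]: N:empty,E:wait,S:empty,W:wait | queues: N=0 E=0 S=0 W=1
Step 9 [NS]: N:empty,E:wait,S:empty,W:wait | queues: N=0 E=0 S=0 W=1
Step 10 [EW]: N:wait,E:empty,S:wait,W:car7-GO | queues: N=0 E=0 S=0 W=0
Car 6 crosses at step 3

3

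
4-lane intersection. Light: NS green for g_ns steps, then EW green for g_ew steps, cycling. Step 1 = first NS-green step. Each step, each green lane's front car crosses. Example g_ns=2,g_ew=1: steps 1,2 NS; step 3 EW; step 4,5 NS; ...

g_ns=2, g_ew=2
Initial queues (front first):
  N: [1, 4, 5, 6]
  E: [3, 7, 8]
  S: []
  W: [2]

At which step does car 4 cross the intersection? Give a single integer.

Step 1 [NS]: N:car1-GO,E:wait,S:empty,W:wait | queues: N=3 E=3 S=0 W=1
Step 2 [NS]: N:car4-GO,E:wait,S:empty,W:wait | queues: N=2 E=3 S=0 W=1
Step 3 [EW]: N:wait,E:car3-GO,S:wait,W:car2-GO | queues: N=2 E=2 S=0 W=0
Step 4 [EW]: N:wait,E:car7-GO,S:wait,W:empty | queues: N=2 E=1 S=0 W=0
Step 5 [NS]: N:car5-GO,E:wait,S:empty,W:wait | queues: N=1 E=1 S=0 W=0
Step 6 [NS]: N:car6-GO,E:wait,S:empty,W:wait | queues: N=0 E=1 S=0 W=0
Step 7 [EW]: N:wait,E:car8-GO,S:wait,W:empty | queues: N=0 E=0 S=0 W=0
Car 4 crosses at step 2

2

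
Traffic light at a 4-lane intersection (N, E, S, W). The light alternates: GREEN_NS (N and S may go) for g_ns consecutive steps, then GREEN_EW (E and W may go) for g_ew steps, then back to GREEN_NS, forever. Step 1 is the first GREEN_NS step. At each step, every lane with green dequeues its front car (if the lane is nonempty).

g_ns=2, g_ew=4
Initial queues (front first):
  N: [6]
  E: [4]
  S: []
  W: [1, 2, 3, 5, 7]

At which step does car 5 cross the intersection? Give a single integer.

Step 1 [NS]: N:car6-GO,E:wait,S:empty,W:wait | queues: N=0 E=1 S=0 W=5
Step 2 [NS]: N:empty,E:wait,S:empty,W:wait | queues: N=0 E=1 S=0 W=5
Step 3 [EW]: N:wait,E:car4-GO,S:wait,W:car1-GO | queues: N=0 E=0 S=0 W=4
Step 4 [EW]: N:wait,E:empty,S:wait,W:car2-GO | queues: N=0 E=0 S=0 W=3
Step 5 [EW]: N:wait,E:empty,S:wait,W:car3-GO | queues: N=0 E=0 S=0 W=2
Step 6 [EW]: N:wait,E:empty,S:wait,W:car5-GO | queues: N=0 E=0 S=0 W=1
Step 7 [NS]: N:empty,E:wait,S:empty,W:wait | queues: N=0 E=0 S=0 W=1
Step 8 [NS]: N:empty,E:wait,S:empty,W:wait | queues: N=0 E=0 S=0 W=1
Step 9 [EW]: N:wait,E:empty,S:wait,W:car7-GO | queues: N=0 E=0 S=0 W=0
Car 5 crosses at step 6

6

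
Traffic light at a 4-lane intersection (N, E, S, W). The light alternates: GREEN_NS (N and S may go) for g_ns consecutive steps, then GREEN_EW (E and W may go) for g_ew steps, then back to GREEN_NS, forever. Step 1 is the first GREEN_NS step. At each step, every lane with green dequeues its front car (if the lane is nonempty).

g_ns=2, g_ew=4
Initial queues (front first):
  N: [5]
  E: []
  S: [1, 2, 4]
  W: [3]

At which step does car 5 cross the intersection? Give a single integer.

Step 1 [NS]: N:car5-GO,E:wait,S:car1-GO,W:wait | queues: N=0 E=0 S=2 W=1
Step 2 [NS]: N:empty,E:wait,S:car2-GO,W:wait | queues: N=0 E=0 S=1 W=1
Step 3 [EW]: N:wait,E:empty,S:wait,W:car3-GO | queues: N=0 E=0 S=1 W=0
Step 4 [EW]: N:wait,E:empty,S:wait,W:empty | queues: N=0 E=0 S=1 W=0
Step 5 [EW]: N:wait,E:empty,S:wait,W:empty | queues: N=0 E=0 S=1 W=0
Step 6 [EW]: N:wait,E:empty,S:wait,W:empty | queues: N=0 E=0 S=1 W=0
Step 7 [NS]: N:empty,E:wait,S:car4-GO,W:wait | queues: N=0 E=0 S=0 W=0
Car 5 crosses at step 1

1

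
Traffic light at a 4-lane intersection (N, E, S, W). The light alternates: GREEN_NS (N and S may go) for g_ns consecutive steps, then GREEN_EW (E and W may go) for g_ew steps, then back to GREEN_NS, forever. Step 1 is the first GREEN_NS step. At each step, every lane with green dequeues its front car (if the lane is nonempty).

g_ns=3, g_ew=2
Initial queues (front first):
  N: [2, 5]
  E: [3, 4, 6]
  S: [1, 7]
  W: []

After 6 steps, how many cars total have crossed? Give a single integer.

Step 1 [NS]: N:car2-GO,E:wait,S:car1-GO,W:wait | queues: N=1 E=3 S=1 W=0
Step 2 [NS]: N:car5-GO,E:wait,S:car7-GO,W:wait | queues: N=0 E=3 S=0 W=0
Step 3 [NS]: N:empty,E:wait,S:empty,W:wait | queues: N=0 E=3 S=0 W=0
Step 4 [EW]: N:wait,E:car3-GO,S:wait,W:empty | queues: N=0 E=2 S=0 W=0
Step 5 [EW]: N:wait,E:car4-GO,S:wait,W:empty | queues: N=0 E=1 S=0 W=0
Step 6 [NS]: N:empty,E:wait,S:empty,W:wait | queues: N=0 E=1 S=0 W=0
Cars crossed by step 6: 6

Answer: 6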